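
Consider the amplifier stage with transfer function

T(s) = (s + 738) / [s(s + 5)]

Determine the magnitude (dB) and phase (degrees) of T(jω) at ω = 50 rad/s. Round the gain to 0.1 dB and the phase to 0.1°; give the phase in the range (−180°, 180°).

-10.6 dB, -170.4°

At s = jω = j50:
zero (s+738): 738 + j50 → |·| = √(738²+50²) = √547144 ≈ 739.69, ∠ = arctan(50/738) ≈ 3.88°
pole (s+5): 5 + j50 → |·| = √(5²+50²) = √2525 ≈ 50.249, ∠ = arctan(50/5) ≈ 84.29°
pole at origin: |s| = 50, ∠ = 90.00° (in denominator)
|T| = 1 · 739.69 / 2512.5 ≈ 0.2944
Gain = 20 log₁₀(0.2944) ≈ -10.62 dB
∠T = 3.88° − 174.29° = -170.41°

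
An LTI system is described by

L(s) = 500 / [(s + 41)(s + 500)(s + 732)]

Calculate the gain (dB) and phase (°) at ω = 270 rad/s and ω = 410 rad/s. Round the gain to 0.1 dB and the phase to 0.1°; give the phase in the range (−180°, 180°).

ω = 270: -107.7 dB, -130.0°; ω = 410: -113.0 dB, -152.9°

At s = jω = j270:
pole (s+41): 41 + j270 → |·| = √(41²+270²) = √74581 ≈ 273.1, ∠ = arctan(270/41) ≈ 81.37°
pole (s+500): 500 + j270 → |·| = √(500²+270²) = √322900 ≈ 568.24, ∠ = arctan(270/500) ≈ 28.37°
pole (s+732): 732 + j270 → |·| = √(732²+270²) = √608724 ≈ 780.21, ∠ = arctan(270/732) ≈ 20.25°
|L| = 500 / 1.2108e+08 ≈ 4.1295e-06
Gain = 20 log₁₀(4.1295e-06) ≈ -107.68 dB
∠L = 0.00° − 129.99° = -129.99°

At s = jω = j410:
pole (s+41): 41 + j410 → |·| = √(41²+410²) = √169781 ≈ 412.04, ∠ = arctan(410/41) ≈ 84.29°
pole (s+500): 500 + j410 → |·| = √(500²+410²) = √418100 ≈ 646.61, ∠ = arctan(410/500) ≈ 39.35°
pole (s+732): 732 + j410 → |·| = √(732²+410²) = √703924 ≈ 839, ∠ = arctan(410/732) ≈ 29.25°
|L| = 500 / 2.2353e+08 ≈ 2.2368e-06
Gain = 20 log₁₀(2.2368e-06) ≈ -113.01 dB
∠L = 0.00° − 152.89° = -152.89°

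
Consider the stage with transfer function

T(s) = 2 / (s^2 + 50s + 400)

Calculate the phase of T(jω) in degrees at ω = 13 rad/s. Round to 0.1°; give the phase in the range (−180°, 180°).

-70.4°

Substitute s = j13:
Numerator: 2 = 2 + j0
Denominator: (j13)^2 + 50(j13) + 400 = 231 + j650
|N| = √(2² + 0²) ≈ 2, ∠N ≈ 0.00°
|D| = √(231² + 650²) ≈ 689.83, ∠D ≈ 70.44°
∠T = 0.00° − 70.44° = -70.44°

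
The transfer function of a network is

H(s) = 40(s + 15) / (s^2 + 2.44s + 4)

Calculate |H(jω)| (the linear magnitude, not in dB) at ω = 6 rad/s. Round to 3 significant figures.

18.4

At s = jω = j6:
zero (s+15): 15 + j6 → |·| = √(15²+6²) = √261 ≈ 16.155, ∠ = arctan(6/15) ≈ 21.80°
quadratic: (j6)² + 2.44·j6 + 4 = -32 + j14.64 → |·| ≈ 35.19, ∠ ≈ 155.42°
|H| = 40 · 16.155 / 35.19 ≈ 18.363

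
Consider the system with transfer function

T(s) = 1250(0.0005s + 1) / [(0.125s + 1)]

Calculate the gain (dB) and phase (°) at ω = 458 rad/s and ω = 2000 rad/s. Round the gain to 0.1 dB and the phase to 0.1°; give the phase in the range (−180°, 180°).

At ω = 458 rad/s:
zero (1 + j458·0.0005) = 1 + j0.229 → |·| ≈ 1.0259, ∠ ≈ 12.90°
pole (1 + j458·0.125) = 1 + j57.25 → |·| ≈ 57.259, ∠ ≈ 89.00°
|T| = 1250 · 1.0259 / (57.259) ≈ 22.396
Gain = 20 log₁₀(22.396) ≈ 27.00 dB
∠T = (12.90°) − (89.00°) = -76.10°

At ω = 2000 rad/s:
zero (1 + j2000·0.0005) = 1 + j1 → |·| ≈ 1.4142, ∠ ≈ 45.00°
pole (1 + j2000·0.125) = 1 + j250 → |·| ≈ 250, ∠ ≈ 89.77°
|T| = 1250 · 1.4142 / (250) ≈ 7.071
Gain = 20 log₁₀(7.071) ≈ 16.99 dB
∠T = (45.00°) − (89.77°) = -44.77°

ω = 458: 27.0 dB, -76.1°; ω = 2000: 17.0 dB, -44.8°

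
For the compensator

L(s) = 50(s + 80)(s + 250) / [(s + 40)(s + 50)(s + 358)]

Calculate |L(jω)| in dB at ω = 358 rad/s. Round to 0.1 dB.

At s = jω = j358:
zero (s+80): 80 + j358 → |·| = √(80²+358²) = √134564 ≈ 366.83, ∠ = arctan(358/80) ≈ 77.40°
zero (s+250): 250 + j358 → |·| = √(250²+358²) = √190664 ≈ 436.65, ∠ = arctan(358/250) ≈ 55.07°
pole (s+40): 40 + j358 → |·| = √(40²+358²) = √129764 ≈ 360.23, ∠ = arctan(358/40) ≈ 83.62°
pole (s+50): 50 + j358 → |·| = √(50²+358²) = √130664 ≈ 361.47, ∠ = arctan(358/50) ≈ 82.05°
pole (s+358): 358 + j358 → |·| = √(358²+358²) = √256328 ≈ 506.29, ∠ = arctan(358/358) ≈ 45.00°
|L| = 50 · 1.6018e+05 / 6.5925e+07 ≈ 0.12149
Gain = 20 log₁₀(0.12149) ≈ -18.31 dB

-18.3 dB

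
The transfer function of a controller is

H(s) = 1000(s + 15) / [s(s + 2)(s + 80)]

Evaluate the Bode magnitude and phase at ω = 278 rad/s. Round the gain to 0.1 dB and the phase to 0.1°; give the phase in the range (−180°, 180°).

At s = jω = j278:
zero (s+15): 15 + j278 → |·| = √(15²+278²) = √77509 ≈ 278.4, ∠ = arctan(278/15) ≈ 86.91°
pole (s+2): 2 + j278 → |·| = √(2²+278²) = √77288 ≈ 278.01, ∠ = arctan(278/2) ≈ 89.59°
pole (s+80): 80 + j278 → |·| = √(80²+278²) = √83684 ≈ 289.28, ∠ = arctan(278/80) ≈ 73.95°
pole at origin: |s| = 278, ∠ = 90.00° (in denominator)
|H| = 1000 · 278.4 / 2.2358e+07 ≈ 0.012452
Gain = 20 log₁₀(0.012452) ≈ -38.10 dB
∠H = 86.91° − 253.54° = -166.63°

-38.1 dB, -166.6°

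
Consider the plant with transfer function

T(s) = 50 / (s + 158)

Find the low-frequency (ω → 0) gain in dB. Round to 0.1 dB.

-10.0 dB

T(0) = 50 / 158 ≈ 0.31646
20 log₁₀(0.31646) ≈ -9.99 dB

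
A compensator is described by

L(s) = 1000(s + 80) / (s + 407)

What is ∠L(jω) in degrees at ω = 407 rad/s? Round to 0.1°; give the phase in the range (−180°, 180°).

At s = jω = j407:
zero (s+80): 80 + j407 → |·| = √(80²+407²) = √172049 ≈ 414.79, ∠ = arctan(407/80) ≈ 78.88°
pole (s+407): 407 + j407 → |·| = √(407²+407²) = √331298 ≈ 575.58, ∠ = arctan(407/407) ≈ 45.00°
∠L = 78.88° − 45.00° = 33.88°

33.9°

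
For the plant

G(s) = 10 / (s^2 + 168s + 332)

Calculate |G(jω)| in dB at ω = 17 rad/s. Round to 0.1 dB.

-49.1 dB

Substitute s = j17:
Numerator: 10 = 10 + j0
Denominator: (j17)^2 + 168(j17) + 332 = 43 + j2856
|N| = √(10² + 0²) ≈ 10, ∠N ≈ 0.00°
|D| = √(43² + 2856²) ≈ 2856.3, ∠D ≈ 89.14°
|G| = 10 / 2856.3 ≈ 0.003501
Gain = 20 log₁₀(0.003501) ≈ -49.12 dB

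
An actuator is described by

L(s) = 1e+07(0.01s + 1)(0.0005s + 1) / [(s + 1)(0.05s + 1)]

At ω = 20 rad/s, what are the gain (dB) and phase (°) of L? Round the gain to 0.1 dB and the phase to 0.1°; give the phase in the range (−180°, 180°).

At ω = 20 rad/s:
zero (1 + j20·0.01) = 1 + j0.2 → |·| ≈ 1.0198, ∠ ≈ 11.31°
zero (1 + j20·0.0005) = 1 + j0.01 → |·| ≈ 1, ∠ ≈ 0.57°
pole (1 + j20·1) = 1 + j20 → |·| ≈ 20.025, ∠ ≈ 87.14°
pole (1 + j20·0.05) = 1 + j1 → |·| ≈ 1.4142, ∠ ≈ 45.00°
|L| = 1e+07 · 1.0198 · 1 / (20.025 · 1.4142) ≈ 3.6011e+05
Gain = 20 log₁₀(3.6011e+05) ≈ 111.13 dB
∠L = (11.31° + 0.57°) − (87.14° + 45.00°) = -120.26°

111.1 dB, -120.3°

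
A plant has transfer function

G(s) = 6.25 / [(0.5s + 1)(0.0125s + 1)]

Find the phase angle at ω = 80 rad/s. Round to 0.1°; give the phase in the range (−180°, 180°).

At ω = 80 rad/s:
pole (1 + j80·0.5) = 1 + j40 → |·| ≈ 40.012, ∠ ≈ 88.57°
pole (1 + j80·0.0125) = 1 + j1 → |·| ≈ 1.4142, ∠ ≈ 45.00°
∠G = (0°) − (88.57° + 45.00°) = -133.57°

-133.6°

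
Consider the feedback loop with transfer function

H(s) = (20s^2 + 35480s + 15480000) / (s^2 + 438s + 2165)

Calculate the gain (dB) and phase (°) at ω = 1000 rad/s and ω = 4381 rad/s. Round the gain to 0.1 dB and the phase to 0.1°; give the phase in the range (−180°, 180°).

Substitute s = j1000:
Numerator: 20(j1000)^2 + 35480(j1000) + 15480000 = -4520000 + j35480000
Denominator: (j1000)^2 + 438(j1000) + 2165 = -997835 + j438000
|N| = √(4520000² + 35480000²) ≈ 3.5767e+07, ∠N ≈ 97.26°
|D| = √(997835² + 438000²) ≈ 1.0897e+06, ∠D ≈ 156.30°
|H| = 3.5767e+07 / 1.0897e+06 ≈ 32.823
Gain = 20 log₁₀(32.823) ≈ 30.32 dB
∠H = 97.26° − 156.30° = -59.04°

Substitute s = j4381:
Numerator: 20(j4381)^2 + 35480(j4381) + 15480000 = -368383220 + j155437880
Denominator: (j4381)^2 + 438(j4381) + 2165 = -19190996 + j1918878
|N| = √(368383220² + 155437880²) ≈ 3.9983e+08, ∠N ≈ 157.12°
|D| = √(19190996² + 1918878²) ≈ 1.9287e+07, ∠D ≈ 174.29°
|H| = 3.9983e+08 / 1.9287e+07 ≈ 20.731
Gain = 20 log₁₀(20.731) ≈ 26.33 dB
∠H = 157.12° − 174.29° = -17.17°

ω = 1000: 30.3 dB, -59.0°; ω = 4381: 26.3 dB, -17.2°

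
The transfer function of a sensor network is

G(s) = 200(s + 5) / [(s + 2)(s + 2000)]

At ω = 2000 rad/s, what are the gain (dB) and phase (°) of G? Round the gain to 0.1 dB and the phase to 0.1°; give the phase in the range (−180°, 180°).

-23.0 dB, -45.1°

At s = jω = j2000:
zero (s+5): 5 + j2000 → |·| = √(5²+2000²) = √4000025 ≈ 2000, ∠ = arctan(2000/5) ≈ 89.86°
pole (s+2): 2 + j2000 → |·| = √(2²+2000²) = √4000004 ≈ 2000, ∠ = arctan(2000/2) ≈ 89.94°
pole (s+2000): 2000 + j2000 → |·| = √(2000²+2000²) = √8000000 ≈ 2828.4, ∠ = arctan(2000/2000) ≈ 45.00°
|G| = 200 · 2000 / 5.6568e+06 ≈ 0.070711
Gain = 20 log₁₀(0.070711) ≈ -23.01 dB
∠G = 89.86° − 134.94° = -45.08°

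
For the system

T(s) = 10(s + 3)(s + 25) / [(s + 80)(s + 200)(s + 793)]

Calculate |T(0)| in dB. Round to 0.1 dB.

T(0) = 10·3·25 / (80·200·793) ≈ 5.9111e-05
20 log₁₀(5.9111e-05) ≈ -84.57 dB

-84.6 dB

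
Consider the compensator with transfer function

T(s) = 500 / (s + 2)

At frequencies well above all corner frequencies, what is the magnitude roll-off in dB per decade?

-20 dB/decade

Each pole contributes −20 dB/decade at high frequency; each zero contributes +20 dB/decade.
Net: 0 zero(s) − 1 pole(s) → -20 dB/decade.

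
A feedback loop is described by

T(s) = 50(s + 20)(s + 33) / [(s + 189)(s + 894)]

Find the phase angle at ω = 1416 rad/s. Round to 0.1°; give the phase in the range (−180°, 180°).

37.7°

At s = jω = j1416:
zero (s+20): 20 + j1416 → |·| = √(20²+1416²) = √2005456 ≈ 1416.1, ∠ = arctan(1416/20) ≈ 89.19°
zero (s+33): 33 + j1416 → |·| = √(33²+1416²) = √2006145 ≈ 1416.4, ∠ = arctan(1416/33) ≈ 88.66°
pole (s+189): 189 + j1416 → |·| = √(189²+1416²) = √2040777 ≈ 1428.6, ∠ = arctan(1416/189) ≈ 82.40°
pole (s+894): 894 + j1416 → |·| = √(894²+1416²) = √2804292 ≈ 1674.6, ∠ = arctan(1416/894) ≈ 57.73°
∠T = 177.85° − 140.13° = 37.72°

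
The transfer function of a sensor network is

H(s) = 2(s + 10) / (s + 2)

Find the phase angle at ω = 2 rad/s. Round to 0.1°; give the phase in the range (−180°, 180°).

At s = jω = j2:
zero (s+10): 10 + j2 → |·| = √(10²+2²) = √104 ≈ 10.198, ∠ = arctan(2/10) ≈ 11.31°
pole (s+2): 2 + j2 → |·| = √(2²+2²) = √8 ≈ 2.8284, ∠ = arctan(2/2) ≈ 45.00°
∠H = 11.31° − 45.00° = -33.69°

-33.7°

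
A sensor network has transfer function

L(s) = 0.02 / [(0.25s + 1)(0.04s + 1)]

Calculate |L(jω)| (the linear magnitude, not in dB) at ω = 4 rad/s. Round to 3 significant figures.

At ω = 4 rad/s:
pole (1 + j4·0.25) = 1 + j1 → |·| ≈ 1.4142, ∠ ≈ 45.00°
pole (1 + j4·0.04) = 1 + j0.16 → |·| ≈ 1.0127, ∠ ≈ 9.09°
|L| = 0.02 · 1 / (1.4142 · 1.0127) ≈ 0.013965

0.0140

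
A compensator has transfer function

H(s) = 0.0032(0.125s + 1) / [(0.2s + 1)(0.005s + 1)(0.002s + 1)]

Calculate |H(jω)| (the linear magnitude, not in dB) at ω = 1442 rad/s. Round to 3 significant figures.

At ω = 1442 rad/s:
zero (1 + j1442·0.125) = 1 + j180.25 → |·| ≈ 180.25, ∠ ≈ 89.68°
pole (1 + j1442·0.2) = 1 + j288.4 → |·| ≈ 288.4, ∠ ≈ 89.80°
pole (1 + j1442·0.005) = 1 + j7.21 → |·| ≈ 7.279, ∠ ≈ 82.10°
pole (1 + j1442·0.002) = 1 + j2.884 → |·| ≈ 3.0525, ∠ ≈ 70.88°
|H| = 0.0032 · 180.25 / (288.4 · 7.279 · 3.0525) ≈ 9.0012e-05

9.00e-05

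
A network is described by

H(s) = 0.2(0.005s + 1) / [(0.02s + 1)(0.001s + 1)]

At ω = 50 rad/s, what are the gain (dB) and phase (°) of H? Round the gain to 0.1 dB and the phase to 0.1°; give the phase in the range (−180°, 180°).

At ω = 50 rad/s:
zero (1 + j50·0.005) = 1 + j0.25 → |·| ≈ 1.0308, ∠ ≈ 14.04°
pole (1 + j50·0.02) = 1 + j1 → |·| ≈ 1.4142, ∠ ≈ 45.00°
pole (1 + j50·0.001) = 1 + j0.05 → |·| ≈ 1.0012, ∠ ≈ 2.86°
|H| = 0.2 · 1.0308 / (1.4142 · 1.0012) ≈ 0.1456
Gain = 20 log₁₀(0.1456) ≈ -16.74 dB
∠H = (14.04°) − (45.00° + 2.86°) = -33.82°

-16.7 dB, -33.8°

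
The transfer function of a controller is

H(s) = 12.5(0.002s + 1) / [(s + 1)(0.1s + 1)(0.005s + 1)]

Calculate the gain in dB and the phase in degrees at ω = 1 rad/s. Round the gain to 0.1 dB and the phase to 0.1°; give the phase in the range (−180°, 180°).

At ω = 1 rad/s:
zero (1 + j1·0.002) = 1 + j0.002 → |·| ≈ 1, ∠ ≈ 0.11°
pole (1 + j1·1) = 1 + j1 → |·| ≈ 1.4142, ∠ ≈ 45.00°
pole (1 + j1·0.1) = 1 + j0.1 → |·| ≈ 1.005, ∠ ≈ 5.71°
pole (1 + j1·0.005) = 1 + j0.005 → |·| ≈ 1, ∠ ≈ 0.29°
|H| = 12.5 · 1 / (1.4142 · 1.005 · 1) ≈ 8.7949
Gain = 20 log₁₀(8.7949) ≈ 18.88 dB
∠H = (0.11°) − (45.00° + 5.71° + 0.29°) = -50.89°

18.9 dB, -50.9°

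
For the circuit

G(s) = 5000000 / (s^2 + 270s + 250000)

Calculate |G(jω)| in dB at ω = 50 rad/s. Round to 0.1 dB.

At s = jω = j50:
quadratic: (j50)² + 270·j50 + 250000 = 247500 + j13500 → |·| ≈ 2.4787e+05, ∠ ≈ 3.12°
|G| = 5000000 / 2.4787e+05 ≈ 20.172
Gain = 20 log₁₀(20.172) ≈ 26.09 dB

26.1 dB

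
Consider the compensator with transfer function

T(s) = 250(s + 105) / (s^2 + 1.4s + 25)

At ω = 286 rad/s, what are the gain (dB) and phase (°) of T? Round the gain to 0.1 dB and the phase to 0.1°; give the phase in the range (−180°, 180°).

At s = jω = j286:
zero (s+105): 105 + j286 → |·| = √(105²+286²) = √92821 ≈ 304.67, ∠ = arctan(286/105) ≈ 69.84°
quadratic: (j286)² + 1.4·j286 + 25 = -81771 + j400.4 → |·| ≈ 81772, ∠ ≈ 179.72°
|T| = 250 · 304.67 / 81772 ≈ 0.93146
Gain = 20 log₁₀(0.93146) ≈ -0.62 dB
∠T = 69.84° − 179.72° = -109.88°

-0.6 dB, -109.9°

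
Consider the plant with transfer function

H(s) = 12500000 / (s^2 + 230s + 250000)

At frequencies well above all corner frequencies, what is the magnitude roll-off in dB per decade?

-40 dB/decade

Each pole contributes −20 dB/decade at high frequency; each zero contributes +20 dB/decade.
Net: 0 zero(s) − 2 pole(s) → -40 dB/decade.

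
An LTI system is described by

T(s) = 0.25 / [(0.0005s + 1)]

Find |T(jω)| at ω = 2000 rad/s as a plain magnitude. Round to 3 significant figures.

0.177

At ω = 2000 rad/s:
pole (1 + j2000·0.0005) = 1 + j1 → |·| ≈ 1.4142, ∠ ≈ 45.00°
|T| = 0.25 · 1 / (1.4142) ≈ 0.17678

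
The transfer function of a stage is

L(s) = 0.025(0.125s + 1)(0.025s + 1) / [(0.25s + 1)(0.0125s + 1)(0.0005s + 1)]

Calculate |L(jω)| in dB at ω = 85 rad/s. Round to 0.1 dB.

At ω = 85 rad/s:
zero (1 + j85·0.125) = 1 + j10.625 → |·| ≈ 10.672, ∠ ≈ 84.62°
zero (1 + j85·0.025) = 1 + j2.125 → |·| ≈ 2.3485, ∠ ≈ 64.80°
pole (1 + j85·0.25) = 1 + j21.25 → |·| ≈ 21.274, ∠ ≈ 87.31°
pole (1 + j85·0.0125) = 1 + j1.0625 → |·| ≈ 1.4591, ∠ ≈ 46.74°
pole (1 + j85·0.0005) = 1 + j0.0425 → |·| ≈ 1.0009, ∠ ≈ 2.43°
|L| = 0.025 · 10.672 · 2.3485 / (21.274 · 1.4591 · 1.0009) ≈ 0.020167
Gain = 20 log₁₀(0.020167) ≈ -33.91 dB

-33.9 dB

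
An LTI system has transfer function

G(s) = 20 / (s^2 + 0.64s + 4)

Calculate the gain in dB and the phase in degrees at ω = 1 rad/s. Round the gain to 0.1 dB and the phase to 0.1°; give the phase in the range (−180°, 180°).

At s = jω = j1:
quadratic: (j1)² + 0.64·j1 + 4 = 3 + j0.64 → |·| ≈ 3.0675, ∠ ≈ 12.04°
|G| = 20 / 3.0675 ≈ 6.52
Gain = 20 log₁₀(6.52) ≈ 16.28 dB
∠G = 0.00° − 12.04° = -12.04°

16.3 dB, -12.0°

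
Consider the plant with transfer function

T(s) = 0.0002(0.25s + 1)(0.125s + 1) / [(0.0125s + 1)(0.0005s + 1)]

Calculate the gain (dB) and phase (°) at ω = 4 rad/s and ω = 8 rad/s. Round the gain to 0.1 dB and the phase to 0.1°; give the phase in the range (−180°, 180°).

At ω = 4 rad/s:
zero (1 + j4·0.25) = 1 + j1 → |·| ≈ 1.4142, ∠ ≈ 45.00°
zero (1 + j4·0.125) = 1 + j0.5 → |·| ≈ 1.118, ∠ ≈ 26.57°
pole (1 + j4·0.0125) = 1 + j0.05 → |·| ≈ 1.0012, ∠ ≈ 2.86°
pole (1 + j4·0.0005) = 1 + j0.002 → |·| ≈ 1, ∠ ≈ 0.11°
|T| = 0.0002 · 1.4142 · 1.118 / (1.0012 · 1) ≈ 0.00031584
Gain = 20 log₁₀(0.00031584) ≈ -70.01 dB
∠T = (45.00° + 26.57°) − (2.86° + 0.11°) = 68.60°

At ω = 8 rad/s:
zero (1 + j8·0.25) = 1 + j2 → |·| ≈ 2.2361, ∠ ≈ 63.43°
zero (1 + j8·0.125) = 1 + j1 → |·| ≈ 1.4142, ∠ ≈ 45.00°
pole (1 + j8·0.0125) = 1 + j0.1 → |·| ≈ 1.005, ∠ ≈ 5.71°
pole (1 + j8·0.0005) = 1 + j0.004 → |·| ≈ 1, ∠ ≈ 0.23°
|T| = 0.0002 · 2.2361 · 1.4142 / (1.005 · 1) ≈ 0.00062931
Gain = 20 log₁₀(0.00062931) ≈ -64.02 dB
∠T = (63.43° + 45.00°) − (5.71° + 0.23°) = 102.49°

ω = 4: -70.0 dB, 68.6°; ω = 8: -64.0 dB, 102.5°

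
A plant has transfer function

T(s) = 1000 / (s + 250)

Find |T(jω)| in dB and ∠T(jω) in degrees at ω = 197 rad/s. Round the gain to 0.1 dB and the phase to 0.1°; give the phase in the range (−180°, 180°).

Substitute s = j197:
Numerator: 1000 = 1000 + j0
Denominator: (j197) + 250 = 250 + j197
|N| = √(1000² + 0²) ≈ 1000, ∠N ≈ 0.00°
|D| = √(250² + 197²) ≈ 318.29, ∠D ≈ 38.24°
|T| = 1000 / 318.29 ≈ 3.1418
Gain = 20 log₁₀(3.1418) ≈ 9.94 dB
∠T = 0.00° − 38.24° = -38.24°

9.9 dB, -38.2°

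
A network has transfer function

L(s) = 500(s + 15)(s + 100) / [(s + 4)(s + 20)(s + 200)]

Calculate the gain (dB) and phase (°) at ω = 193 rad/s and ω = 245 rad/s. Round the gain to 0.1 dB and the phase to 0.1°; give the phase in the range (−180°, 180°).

ω = 193: 6.1 dB, -68.7°; ω = 245: 4.6 dB, -70.9°

At s = jω = j193:
zero (s+15): 15 + j193 → |·| = √(15²+193²) = √37474 ≈ 193.58, ∠ = arctan(193/15) ≈ 85.56°
zero (s+100): 100 + j193 → |·| = √(100²+193²) = √47249 ≈ 217.37, ∠ = arctan(193/100) ≈ 62.61°
pole (s+4): 4 + j193 → |·| = √(4²+193²) = √37265 ≈ 193.04, ∠ = arctan(193/4) ≈ 88.81°
pole (s+20): 20 + j193 → |·| = √(20²+193²) = √37649 ≈ 194.03, ∠ = arctan(193/20) ≈ 84.08°
pole (s+200): 200 + j193 → |·| = √(200²+193²) = √77249 ≈ 277.94, ∠ = arctan(193/200) ≈ 43.98°
|L| = 500 · 42078 / 1.041e+07 ≈ 2.021
Gain = 20 log₁₀(2.021) ≈ 6.11 dB
∠L = 148.17° − 216.87° = -68.70°

At s = jω = j245:
zero (s+15): 15 + j245 → |·| = √(15²+245²) = √60250 ≈ 245.46, ∠ = arctan(245/15) ≈ 86.50°
zero (s+100): 100 + j245 → |·| = √(100²+245²) = √70025 ≈ 264.62, ∠ = arctan(245/100) ≈ 67.80°
pole (s+4): 4 + j245 → |·| = √(4²+245²) = √60041 ≈ 245.03, ∠ = arctan(245/4) ≈ 89.06°
pole (s+20): 20 + j245 → |·| = √(20²+245²) = √60425 ≈ 245.81, ∠ = arctan(245/20) ≈ 85.33°
pole (s+200): 200 + j245 → |·| = √(200²+245²) = √100025 ≈ 316.27, ∠ = arctan(245/200) ≈ 50.77°
|L| = 500 · 64954 / 1.9049e+07 ≈ 1.7049
Gain = 20 log₁₀(1.7049) ≈ 4.63 dB
∠L = 154.30° − 225.16° = -70.86°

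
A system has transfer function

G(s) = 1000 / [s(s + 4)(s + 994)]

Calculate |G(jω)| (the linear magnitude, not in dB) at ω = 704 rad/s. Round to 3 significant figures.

At s = jω = j704:
pole (s+4): 4 + j704 → |·| = √(4²+704²) = √495632 ≈ 704.01, ∠ = arctan(704/4) ≈ 89.67°
pole (s+994): 994 + j704 → |·| = √(994²+704²) = √1483652 ≈ 1218.1, ∠ = arctan(704/994) ≈ 35.31°
pole at origin: |s| = 704, ∠ = 90.00° (in denominator)
|G| = 1000 / 6.0372e+08 ≈ 1.6564e-06

1.66e-06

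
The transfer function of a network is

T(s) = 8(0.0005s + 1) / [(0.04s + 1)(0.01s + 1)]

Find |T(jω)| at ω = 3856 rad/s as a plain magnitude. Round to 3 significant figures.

At ω = 3856 rad/s:
zero (1 + j3856·0.0005) = 1 + j1.928 → |·| ≈ 2.1719, ∠ ≈ 62.59°
pole (1 + j3856·0.04) = 1 + j154.24 → |·| ≈ 154.24, ∠ ≈ 89.63°
pole (1 + j3856·0.01) = 1 + j38.56 → |·| ≈ 38.573, ∠ ≈ 88.51°
|T| = 8 · 2.1719 / (154.24 · 38.573) ≈ 0.0029204

0.00292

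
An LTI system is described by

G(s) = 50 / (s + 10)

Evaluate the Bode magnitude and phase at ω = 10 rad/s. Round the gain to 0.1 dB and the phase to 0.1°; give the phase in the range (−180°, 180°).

Substitute s = j10:
Numerator: 50 = 50 + j0
Denominator: (j10) + 10 = 10 + j10
|N| = √(50² + 0²) ≈ 50, ∠N ≈ 0.00°
|D| = √(10² + 10²) ≈ 14.142, ∠D ≈ 45.00°
|G| = 50 / 14.142 ≈ 3.5356
Gain = 20 log₁₀(3.5356) ≈ 10.97 dB
∠G = 0.00° − 45.00° = -45.00°

11.0 dB, -45.0°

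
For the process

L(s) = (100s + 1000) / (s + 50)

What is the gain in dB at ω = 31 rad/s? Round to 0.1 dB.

Substitute s = j31:
Numerator: 100(j31) + 1000 = 1000 + j3100
Denominator: (j31) + 50 = 50 + j31
|N| = √(1000² + 3100²) ≈ 3257.3, ∠N ≈ 72.12°
|D| = √(50² + 31²) ≈ 58.83, ∠D ≈ 31.80°
|L| = 3257.3 / 58.83 ≈ 55.368
Gain = 20 log₁₀(55.368) ≈ 34.87 dB

34.9 dB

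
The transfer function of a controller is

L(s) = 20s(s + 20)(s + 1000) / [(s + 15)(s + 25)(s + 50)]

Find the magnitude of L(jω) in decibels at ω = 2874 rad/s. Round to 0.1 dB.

26.5 dB

At s = jω = j2874:
zero (s+20): 20 + j2874 → |·| = √(20²+2874²) = √8260276 ≈ 2874.1, ∠ = arctan(2874/20) ≈ 89.60°
zero (s+1000): 1000 + j2874 → |·| = √(1000²+2874²) = √9259876 ≈ 3043, ∠ = arctan(2874/1000) ≈ 70.81°
zero at origin: s = j2874 → |·| = 2874, ∠ = 90.00°
pole (s+15): 15 + j2874 → |·| = √(15²+2874²) = √8260101 ≈ 2874, ∠ = arctan(2874/15) ≈ 89.70°
pole (s+25): 25 + j2874 → |·| = √(25²+2874²) = √8260501 ≈ 2874.1, ∠ = arctan(2874/25) ≈ 89.50°
pole (s+50): 50 + j2874 → |·| = √(50²+2874²) = √8262376 ≈ 2874.4, ∠ = arctan(2874/50) ≈ 89.00°
|L| = 20 · 2.5136e+10 / 2.3743e+10 ≈ 21.173
Gain = 20 log₁₀(21.173) ≈ 26.52 dB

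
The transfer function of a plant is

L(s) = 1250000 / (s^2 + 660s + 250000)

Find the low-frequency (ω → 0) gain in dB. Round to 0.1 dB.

L(0) = 1250000 / 250000 = 5
20 log₁₀(5) ≈ 13.98 dB

14.0 dB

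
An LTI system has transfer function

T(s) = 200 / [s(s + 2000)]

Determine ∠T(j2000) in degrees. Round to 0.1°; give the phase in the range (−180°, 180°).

At s = jω = j2000:
pole (s+2000): 2000 + j2000 → |·| = √(2000²+2000²) = √8000000 ≈ 2828.4, ∠ = arctan(2000/2000) ≈ 45.00°
pole at origin: |s| = 2000, ∠ = 90.00° (in denominator)
∠T = 0.00° − 135.00° = -135.00°

-135.0°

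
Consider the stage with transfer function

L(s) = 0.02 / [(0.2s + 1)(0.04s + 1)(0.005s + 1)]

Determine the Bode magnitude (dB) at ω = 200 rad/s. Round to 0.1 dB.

At ω = 200 rad/s:
pole (1 + j200·0.2) = 1 + j40 → |·| ≈ 40.012, ∠ ≈ 88.57°
pole (1 + j200·0.04) = 1 + j8 → |·| ≈ 8.0623, ∠ ≈ 82.87°
pole (1 + j200·0.005) = 1 + j1 → |·| ≈ 1.4142, ∠ ≈ 45.00°
|L| = 0.02 · 1 / (40.012 · 8.0623 · 1.4142) ≈ 4.384e-05
Gain = 20 log₁₀(4.384e-05) ≈ -87.16 dB

-87.2 dB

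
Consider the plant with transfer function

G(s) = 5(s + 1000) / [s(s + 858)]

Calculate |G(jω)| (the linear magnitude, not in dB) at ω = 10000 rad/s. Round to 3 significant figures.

At s = jω = j10000:
zero (s+1000): 1000 + j10000 → |·| = √(1000²+10000²) = √101000000 ≈ 10050, ∠ = arctan(10000/1000) ≈ 84.29°
pole (s+858): 858 + j10000 → |·| = √(858²+10000²) = √100736164 ≈ 10037, ∠ = arctan(10000/858) ≈ 85.10°
pole at origin: |s| = 10000, ∠ = 90.00° (in denominator)
|G| = 5 · 10050 / 1.0037e+08 ≈ 0.00050065

0.000501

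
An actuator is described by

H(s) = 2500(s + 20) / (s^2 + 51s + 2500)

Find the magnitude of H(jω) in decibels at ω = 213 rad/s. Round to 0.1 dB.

At s = jω = j213:
zero (s+20): 20 + j213 → |·| = √(20²+213²) = √45769 ≈ 213.94, ∠ = arctan(213/20) ≈ 84.64°
quadratic: (j213)² + 51·j213 + 2500 = -42869 + j10863 → |·| ≈ 44224, ∠ ≈ 165.78°
|H| = 2500 · 213.94 / 44224 ≈ 12.094
Gain = 20 log₁₀(12.094) ≈ 21.65 dB

21.7 dB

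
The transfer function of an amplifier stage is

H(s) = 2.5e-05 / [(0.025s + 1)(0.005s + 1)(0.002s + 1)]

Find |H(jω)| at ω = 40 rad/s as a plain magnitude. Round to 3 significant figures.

1.73e-05

At ω = 40 rad/s:
pole (1 + j40·0.025) = 1 + j1 → |·| ≈ 1.4142, ∠ ≈ 45.00°
pole (1 + j40·0.005) = 1 + j0.2 → |·| ≈ 1.0198, ∠ ≈ 11.31°
pole (1 + j40·0.002) = 1 + j0.08 → |·| ≈ 1.0032, ∠ ≈ 4.57°
|H| = 2.5e-05 · 1 / (1.4142 · 1.0198 · 1.0032) ≈ 1.7279e-05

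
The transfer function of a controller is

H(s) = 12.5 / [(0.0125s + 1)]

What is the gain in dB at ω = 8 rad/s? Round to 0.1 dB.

At ω = 8 rad/s:
pole (1 + j8·0.0125) = 1 + j0.1 → |·| ≈ 1.005, ∠ ≈ 5.71°
|H| = 12.5 · 1 / (1.005) ≈ 12.438
Gain = 20 log₁₀(12.438) ≈ 21.90 dB

21.9 dB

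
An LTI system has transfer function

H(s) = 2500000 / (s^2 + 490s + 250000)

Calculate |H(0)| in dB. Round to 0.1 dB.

20.0 dB

H(0) = 2500000 / 250000 = 10
20 log₁₀(10) ≈ 20.00 dB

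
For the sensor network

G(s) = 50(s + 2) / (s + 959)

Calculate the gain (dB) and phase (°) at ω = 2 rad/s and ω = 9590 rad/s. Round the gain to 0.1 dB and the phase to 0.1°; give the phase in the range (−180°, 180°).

At s = jω = j2:
zero (s+2): 2 + j2 → |·| = √(2²+2²) = √8 ≈ 2.8284, ∠ = arctan(2/2) ≈ 45.00°
pole (s+959): 959 + j2 → |·| = √(959²+2²) = √919685 ≈ 959, ∠ = arctan(2/959) ≈ 0.12°
|G| = 50 · 2.8284 / 959 ≈ 0.14747
Gain = 20 log₁₀(0.14747) ≈ -16.63 dB
∠G = 45.00° − 0.12° = 44.88°

At s = jω = j9590:
zero (s+2): 2 + j9590 → |·| = √(2²+9590²) = √91968104 ≈ 9590, ∠ = arctan(9590/2) ≈ 89.99°
pole (s+959): 959 + j9590 → |·| = √(959²+9590²) = √92887781 ≈ 9637.8, ∠ = arctan(9590/959) ≈ 84.29°
|G| = 50 · 9590 / 9637.8 ≈ 49.752
Gain = 20 log₁₀(49.752) ≈ 33.94 dB
∠G = 89.99° − 84.29° = 5.70°

ω = 2: -16.6 dB, 44.9°; ω = 9590: 33.9 dB, 5.7°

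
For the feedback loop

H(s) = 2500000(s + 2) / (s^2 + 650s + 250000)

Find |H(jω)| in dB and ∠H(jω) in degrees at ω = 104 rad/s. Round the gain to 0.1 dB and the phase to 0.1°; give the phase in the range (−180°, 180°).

At s = jω = j104:
zero (s+2): 2 + j104 → |·| = √(2²+104²) = √10820 ≈ 104.02, ∠ = arctan(104/2) ≈ 88.90°
quadratic: (j104)² + 650·j104 + 250000 = 239184 + j67600 → |·| ≈ 2.4855e+05, ∠ ≈ 15.78°
|H| = 2500000 · 104.02 / 2.4855e+05 ≈ 1046.3
Gain = 20 log₁₀(1046.3) ≈ 60.39 dB
∠H = 88.90° − 15.78° = 73.12°

60.4 dB, 73.1°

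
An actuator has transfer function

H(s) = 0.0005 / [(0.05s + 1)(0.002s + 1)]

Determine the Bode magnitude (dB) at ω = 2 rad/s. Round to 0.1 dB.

At ω = 2 rad/s:
pole (1 + j2·0.05) = 1 + j0.1 → |·| ≈ 1.005, ∠ ≈ 5.71°
pole (1 + j2·0.002) = 1 + j0.004 → |·| ≈ 1, ∠ ≈ 0.23°
|H| = 0.0005 · 1 / (1.005 · 1) ≈ 0.00049751
Gain = 20 log₁₀(0.00049751) ≈ -66.06 dB

-66.1 dB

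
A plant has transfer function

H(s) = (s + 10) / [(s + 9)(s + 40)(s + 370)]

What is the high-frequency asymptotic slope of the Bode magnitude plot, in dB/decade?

Each pole contributes −20 dB/decade at high frequency; each zero contributes +20 dB/decade.
Net: 1 zero(s) − 3 pole(s) → -40 dB/decade.

-40 dB/decade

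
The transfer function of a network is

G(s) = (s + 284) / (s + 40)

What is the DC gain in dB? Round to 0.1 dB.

17.0 dB

G(0) = 1·284 / (40) = 7.1
20 log₁₀(7.1) ≈ 17.03 dB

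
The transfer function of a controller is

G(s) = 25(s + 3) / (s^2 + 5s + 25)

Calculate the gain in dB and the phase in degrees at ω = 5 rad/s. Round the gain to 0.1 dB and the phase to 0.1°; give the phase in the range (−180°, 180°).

15.3 dB, -31.0°

At s = jω = j5:
zero (s+3): 3 + j5 → |·| = √(3²+5²) = √34 ≈ 5.831, ∠ = arctan(5/3) ≈ 59.04°
quadratic: (j5)² + 5·j5 + 25 = 0 + j25 → |·| ≈ 25, ∠ ≈ 90.00°
|G| = 25 · 5.831 / 25 ≈ 5.831
Gain = 20 log₁₀(5.831) ≈ 15.31 dB
∠G = 59.04° − 90.00° = -30.96°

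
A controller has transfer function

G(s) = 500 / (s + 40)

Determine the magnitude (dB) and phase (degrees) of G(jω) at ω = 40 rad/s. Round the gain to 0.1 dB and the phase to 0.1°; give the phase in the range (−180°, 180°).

Substitute s = j40:
Numerator: 500 = 500 + j0
Denominator: (j40) + 40 = 40 + j40
|N| = √(500² + 0²) ≈ 500, ∠N ≈ 0.00°
|D| = √(40² + 40²) ≈ 56.569, ∠D ≈ 45.00°
|G| = 500 / 56.569 ≈ 8.8388
Gain = 20 log₁₀(8.8388) ≈ 18.93 dB
∠G = 0.00° − 45.00° = -45.00°

18.9 dB, -45.0°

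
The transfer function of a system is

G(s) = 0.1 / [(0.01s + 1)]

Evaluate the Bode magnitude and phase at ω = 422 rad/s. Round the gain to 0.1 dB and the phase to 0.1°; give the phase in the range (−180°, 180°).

At ω = 422 rad/s:
pole (1 + j422·0.01) = 1 + j4.22 → |·| ≈ 4.3369, ∠ ≈ 76.67°
|G| = 0.1 · 1 / (4.3369) ≈ 0.023058
Gain = 20 log₁₀(0.023058) ≈ -32.74 dB
∠G = (0°) − (76.67°) = -76.67°

-32.7 dB, -76.7°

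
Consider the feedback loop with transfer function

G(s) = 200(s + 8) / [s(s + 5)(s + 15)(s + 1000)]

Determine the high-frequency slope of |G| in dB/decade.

Each pole contributes −20 dB/decade at high frequency; each zero contributes +20 dB/decade.
Net: 1 zero(s) − 4 pole(s) → -60 dB/decade.

-60 dB/decade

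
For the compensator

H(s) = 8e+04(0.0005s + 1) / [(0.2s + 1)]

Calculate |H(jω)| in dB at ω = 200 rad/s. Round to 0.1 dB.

At ω = 200 rad/s:
zero (1 + j200·0.0005) = 1 + j0.1 → |·| ≈ 1.005, ∠ ≈ 5.71°
pole (1 + j200·0.2) = 1 + j40 → |·| ≈ 40.012, ∠ ≈ 88.57°
|H| = 8e+04 · 1.005 / (40.012) ≈ 2009.4
Gain = 20 log₁₀(2009.4) ≈ 66.06 dB

66.1 dB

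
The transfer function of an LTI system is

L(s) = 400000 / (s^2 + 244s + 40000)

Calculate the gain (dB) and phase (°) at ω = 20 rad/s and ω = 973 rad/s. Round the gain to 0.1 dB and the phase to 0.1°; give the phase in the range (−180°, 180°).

At s = jω = j20:
quadratic: (j20)² + 244·j20 + 40000 = 39600 + j4880 → |·| ≈ 39900, ∠ ≈ 7.03°
|L| = 400000 / 39900 ≈ 10.025
Gain = 20 log₁₀(10.025) ≈ 20.02 dB
∠L = 0.00° − 7.03° = -7.03°

At s = jω = j973:
quadratic: (j973)² + 244·j973 + 40000 = -906729 + j237412 → |·| ≈ 9.373e+05, ∠ ≈ 165.33°
|L| = 400000 / 9.373e+05 ≈ 0.42676
Gain = 20 log₁₀(0.42676) ≈ -7.40 dB
∠L = 0.00° − 165.33° = -165.33°

ω = 20: 20.0 dB, -7.0°; ω = 973: -7.4 dB, -165.3°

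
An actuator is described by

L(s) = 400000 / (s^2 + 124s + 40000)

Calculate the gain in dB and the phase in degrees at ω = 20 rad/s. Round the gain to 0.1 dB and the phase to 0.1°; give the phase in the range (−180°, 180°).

At s = jω = j20:
quadratic: (j20)² + 124·j20 + 40000 = 39600 + j2480 → |·| ≈ 39678, ∠ ≈ 3.58°
|L| = 400000 / 39678 ≈ 10.081
Gain = 20 log₁₀(10.081) ≈ 20.07 dB
∠L = 0.00° − 3.58° = -3.58°

20.1 dB, -3.6°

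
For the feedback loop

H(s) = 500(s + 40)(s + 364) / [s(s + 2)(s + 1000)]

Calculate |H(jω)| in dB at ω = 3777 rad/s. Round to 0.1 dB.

At s = jω = j3777:
zero (s+40): 40 + j3777 → |·| = √(40²+3777²) = √14267329 ≈ 3777.2, ∠ = arctan(3777/40) ≈ 89.39°
zero (s+364): 364 + j3777 → |·| = √(364²+3777²) = √14398225 ≈ 3794.5, ∠ = arctan(3777/364) ≈ 84.50°
pole (s+2): 2 + j3777 → |·| = √(2²+3777²) = √14265733 ≈ 3777, ∠ = arctan(3777/2) ≈ 89.97°
pole (s+1000): 1000 + j3777 → |·| = √(1000²+3777²) = √15265729 ≈ 3907.1, ∠ = arctan(3777/1000) ≈ 75.17°
pole at origin: |s| = 3777, ∠ = 90.00° (in denominator)
|H| = 500 · 1.4333e+07 / 5.5738e+10 ≈ 0.12857
Gain = 20 log₁₀(0.12857) ≈ -17.82 dB

-17.8 dB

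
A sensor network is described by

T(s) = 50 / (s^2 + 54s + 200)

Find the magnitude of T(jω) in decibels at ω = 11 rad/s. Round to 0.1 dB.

-21.6 dB

Substitute s = j11:
Numerator: 50 = 50 + j0
Denominator: (j11)^2 + 54(j11) + 200 = 79 + j594
|N| = √(50² + 0²) ≈ 50, ∠N ≈ 0.00°
|D| = √(79² + 594²) ≈ 599.23, ∠D ≈ 82.42°
|T| = 50 / 599.23 ≈ 0.08344
Gain = 20 log₁₀(0.08344) ≈ -21.57 dB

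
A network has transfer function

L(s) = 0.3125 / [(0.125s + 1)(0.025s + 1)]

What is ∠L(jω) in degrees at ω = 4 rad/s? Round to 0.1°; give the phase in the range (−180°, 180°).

At ω = 4 rad/s:
pole (1 + j4·0.125) = 1 + j0.5 → |·| ≈ 1.118, ∠ ≈ 26.57°
pole (1 + j4·0.025) = 1 + j0.1 → |·| ≈ 1.005, ∠ ≈ 5.71°
∠L = (0°) − (26.57° + 5.71°) = -32.28°

-32.3°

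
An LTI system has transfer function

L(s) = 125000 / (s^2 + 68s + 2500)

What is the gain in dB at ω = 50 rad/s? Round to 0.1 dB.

31.3 dB

At s = jω = j50:
quadratic: (j50)² + 68·j50 + 2500 = 0 + j3400 → |·| ≈ 3400, ∠ ≈ 90.00°
|L| = 125000 / 3400 ≈ 36.765
Gain = 20 log₁₀(36.765) ≈ 31.31 dB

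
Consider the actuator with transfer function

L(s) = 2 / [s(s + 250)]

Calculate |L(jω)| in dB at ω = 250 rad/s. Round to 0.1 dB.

-92.9 dB

At s = jω = j250:
pole (s+250): 250 + j250 → |·| = √(250²+250²) = √125000 ≈ 353.55, ∠ = arctan(250/250) ≈ 45.00°
pole at origin: |s| = 250, ∠ = 90.00° (in denominator)
|L| = 2 / 88388 ≈ 2.2628e-05
Gain = 20 log₁₀(2.2628e-05) ≈ -92.91 dB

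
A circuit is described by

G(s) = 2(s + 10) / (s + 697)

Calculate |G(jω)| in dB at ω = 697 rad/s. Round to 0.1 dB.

At s = jω = j697:
zero (s+10): 10 + j697 → |·| = √(10²+697²) = √485909 ≈ 697.07, ∠ = arctan(697/10) ≈ 89.18°
pole (s+697): 697 + j697 → |·| = √(697²+697²) = √971618 ≈ 985.71, ∠ = arctan(697/697) ≈ 45.00°
|G| = 2 · 697.07 / 985.71 ≈ 1.4144
Gain = 20 log₁₀(1.4144) ≈ 3.01 dB

3.0 dB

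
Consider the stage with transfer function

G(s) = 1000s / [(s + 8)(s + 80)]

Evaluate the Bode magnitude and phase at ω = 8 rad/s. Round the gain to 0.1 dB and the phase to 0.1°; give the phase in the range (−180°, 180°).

18.9 dB, 39.3°

At s = jω = j8:
zero at origin: s = j8 → |·| = 8, ∠ = 90.00°
pole (s+8): 8 + j8 → |·| = √(8²+8²) = √128 ≈ 11.314, ∠ = arctan(8/8) ≈ 45.00°
pole (s+80): 80 + j8 → |·| = √(80²+8²) = √6464 ≈ 80.399, ∠ = arctan(8/80) ≈ 5.71°
|G| = 1000 · 8 / 909.63 ≈ 8.7948
Gain = 20 log₁₀(8.7948) ≈ 18.88 dB
∠G = 90.00° − 50.71° = 39.29°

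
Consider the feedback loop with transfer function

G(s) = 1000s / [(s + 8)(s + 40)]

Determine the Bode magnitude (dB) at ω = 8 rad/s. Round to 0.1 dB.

24.8 dB

At s = jω = j8:
zero at origin: s = j8 → |·| = 8, ∠ = 90.00°
pole (s+8): 8 + j8 → |·| = √(8²+8²) = √128 ≈ 11.314, ∠ = arctan(8/8) ≈ 45.00°
pole (s+40): 40 + j8 → |·| = √(40²+8²) = √1664 ≈ 40.792, ∠ = arctan(8/40) ≈ 11.31°
|G| = 1000 · 8 / 461.52 ≈ 17.334
Gain = 20 log₁₀(17.334) ≈ 24.78 dB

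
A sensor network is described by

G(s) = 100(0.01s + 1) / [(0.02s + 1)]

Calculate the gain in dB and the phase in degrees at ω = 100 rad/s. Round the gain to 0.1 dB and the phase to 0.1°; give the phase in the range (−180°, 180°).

36.0 dB, -18.4°

At ω = 100 rad/s:
zero (1 + j100·0.01) = 1 + j1 → |·| ≈ 1.4142, ∠ ≈ 45.00°
pole (1 + j100·0.02) = 1 + j2 → |·| ≈ 2.2361, ∠ ≈ 63.43°
|G| = 100 · 1.4142 / (2.2361) ≈ 63.244
Gain = 20 log₁₀(63.244) ≈ 36.02 dB
∠G = (45.00°) − (63.43°) = -18.43°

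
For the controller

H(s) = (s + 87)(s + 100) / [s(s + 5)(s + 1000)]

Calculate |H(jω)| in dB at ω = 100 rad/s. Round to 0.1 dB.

-54.6 dB

At s = jω = j100:
zero (s+87): 87 + j100 → |·| = √(87²+100²) = √17569 ≈ 132.55, ∠ = arctan(100/87) ≈ 48.98°
zero (s+100): 100 + j100 → |·| = √(100²+100²) = √20000 ≈ 141.42, ∠ = arctan(100/100) ≈ 45.00°
pole (s+5): 5 + j100 → |·| = √(5²+100²) = √10025 ≈ 100.12, ∠ = arctan(100/5) ≈ 87.14°
pole (s+1000): 1000 + j100 → |·| = √(1000²+100²) = √1010000 ≈ 1005, ∠ = arctan(100/1000) ≈ 5.71°
pole at origin: |s| = 100, ∠ = 90.00° (in denominator)
|H| = 1 · 18745 / 1.0062e+07 ≈ 0.0018629
Gain = 20 log₁₀(0.0018629) ≈ -54.60 dB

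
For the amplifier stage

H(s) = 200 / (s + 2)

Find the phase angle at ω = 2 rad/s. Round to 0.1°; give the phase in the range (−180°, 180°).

Substitute s = j2:
Numerator: 200 = 200 + j0
Denominator: (j2) + 2 = 2 + j2
|N| = √(200² + 0²) ≈ 200, ∠N ≈ 0.00°
|D| = √(2² + 2²) ≈ 2.8284, ∠D ≈ 45.00°
∠H = 0.00° − 45.00° = -45.00°

-45.0°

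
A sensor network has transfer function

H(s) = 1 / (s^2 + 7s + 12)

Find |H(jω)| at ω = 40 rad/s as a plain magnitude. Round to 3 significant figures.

Substitute s = j40:
Numerator: 1 = 1 + j0
Denominator: (j40)^2 + 7(j40) + 12 = -1588 + j280
|N| = √(1² + 0²) ≈ 1, ∠N ≈ 0.00°
|D| = √(1588² + 280²) ≈ 1612.5, ∠D ≈ 170.00°
|H| = 1 / 1612.5 ≈ 0.00062016

0.000620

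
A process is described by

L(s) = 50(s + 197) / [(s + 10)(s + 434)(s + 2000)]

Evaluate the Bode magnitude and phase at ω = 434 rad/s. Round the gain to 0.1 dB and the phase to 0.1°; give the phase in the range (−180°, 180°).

-87.2 dB, -80.3°

At s = jω = j434:
zero (s+197): 197 + j434 → |·| = √(197²+434²) = √227165 ≈ 476.62, ∠ = arctan(434/197) ≈ 65.59°
pole (s+10): 10 + j434 → |·| = √(10²+434²) = √188456 ≈ 434.12, ∠ = arctan(434/10) ≈ 88.68°
pole (s+434): 434 + j434 → |·| = √(434²+434²) = √376712 ≈ 613.77, ∠ = arctan(434/434) ≈ 45.00°
pole (s+2000): 2000 + j434 → |·| = √(2000²+434²) = √4188356 ≈ 2046.5, ∠ = arctan(434/2000) ≈ 12.24°
|L| = 50 · 476.62 / 5.4529e+08 ≈ 4.3703e-05
Gain = 20 log₁₀(4.3703e-05) ≈ -87.19 dB
∠L = 65.59° − 145.92° = -80.33°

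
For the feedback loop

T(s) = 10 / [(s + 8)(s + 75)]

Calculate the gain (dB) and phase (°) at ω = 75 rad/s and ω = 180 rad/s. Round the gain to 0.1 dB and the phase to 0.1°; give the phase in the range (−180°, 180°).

At s = jω = j75:
pole (s+8): 8 + j75 → |·| = √(8²+75²) = √5689 ≈ 75.425, ∠ = arctan(75/8) ≈ 83.91°
pole (s+75): 75 + j75 → |·| = √(75²+75²) = √11250 ≈ 106.07, ∠ = arctan(75/75) ≈ 45.00°
|T| = 10 / 8000.3 ≈ 0.00125
Gain = 20 log₁₀(0.00125) ≈ -58.06 dB
∠T = 0.00° − 128.91° = -128.91°

At s = jω = j180:
pole (s+8): 8 + j180 → |·| = √(8²+180²) = √32464 ≈ 180.18, ∠ = arctan(180/8) ≈ 87.46°
pole (s+75): 75 + j180 → |·| = √(75²+180²) = √38025 ≈ 195, ∠ = arctan(180/75) ≈ 67.38°
|T| = 10 / 35135 ≈ 0.00028462
Gain = 20 log₁₀(0.00028462) ≈ -70.91 dB
∠T = 0.00° − 154.84° = -154.84°

ω = 75: -58.1 dB, -128.9°; ω = 180: -70.9 dB, -154.8°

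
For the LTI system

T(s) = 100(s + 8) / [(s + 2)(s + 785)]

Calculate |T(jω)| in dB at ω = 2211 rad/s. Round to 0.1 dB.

-27.4 dB

At s = jω = j2211:
zero (s+8): 8 + j2211 → |·| = √(8²+2211²) = √4888585 ≈ 2211, ∠ = arctan(2211/8) ≈ 89.79°
pole (s+2): 2 + j2211 → |·| = √(2²+2211²) = √4888525 ≈ 2211, ∠ = arctan(2211/2) ≈ 89.95°
pole (s+785): 785 + j2211 → |·| = √(785²+2211²) = √5504746 ≈ 2346.2, ∠ = arctan(2211/785) ≈ 70.45°
|T| = 100 · 2211 / 5.1874e+06 ≈ 0.042623
Gain = 20 log₁₀(0.042623) ≈ -27.41 dB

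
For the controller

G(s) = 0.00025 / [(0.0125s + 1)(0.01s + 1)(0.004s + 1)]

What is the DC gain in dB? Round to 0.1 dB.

-72.0 dB

G(0) = 0.00025 · 1 / 1 = 0.00025
20 log₁₀(0.00025) ≈ -72.04 dB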